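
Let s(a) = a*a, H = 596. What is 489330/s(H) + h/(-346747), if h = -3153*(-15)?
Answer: 76436884395/61585041176 ≈ 1.2412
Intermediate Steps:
h = 47295
s(a) = a²
489330/s(H) + h/(-346747) = 489330/(596²) + 47295/(-346747) = 489330/355216 + 47295*(-1/346747) = 489330*(1/355216) - 47295/346747 = 244665/177608 - 47295/346747 = 76436884395/61585041176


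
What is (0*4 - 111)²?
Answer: 12321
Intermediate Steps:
(0*4 - 111)² = (0 - 111)² = (-111)² = 12321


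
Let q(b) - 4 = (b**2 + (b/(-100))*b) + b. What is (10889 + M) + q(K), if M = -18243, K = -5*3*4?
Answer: -3846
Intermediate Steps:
K = -60 (K = -15*4 = -60)
q(b) = 4 + b + 99*b**2/100 (q(b) = 4 + ((b**2 + (b/(-100))*b) + b) = 4 + ((b**2 + (b*(-1/100))*b) + b) = 4 + ((b**2 + (-b/100)*b) + b) = 4 + ((b**2 - b**2/100) + b) = 4 + (99*b**2/100 + b) = 4 + (b + 99*b**2/100) = 4 + b + 99*b**2/100)
(10889 + M) + q(K) = (10889 - 18243) + (4 - 60 + (99/100)*(-60)**2) = -7354 + (4 - 60 + (99/100)*3600) = -7354 + (4 - 60 + 3564) = -7354 + 3508 = -3846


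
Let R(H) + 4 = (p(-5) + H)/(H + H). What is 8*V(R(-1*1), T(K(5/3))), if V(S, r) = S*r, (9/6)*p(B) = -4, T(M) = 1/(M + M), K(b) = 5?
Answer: -26/15 ≈ -1.7333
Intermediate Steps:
T(M) = 1/(2*M)
p(B) = -8/3 (p(B) = (⅔)*(-4) = -8/3)
R(H) = -4 + (-8/3 + H)/(2*H) (R(H) = -4 + (-8/3 + H)/(H + H) = -4 + (-8/3 + H)/((2*H)) = -4 + (-8/3 + H)*(1/(2*H)) = -4 + (-8/3 + H)/(2*H))
8*V(R(-1*1), T(K(5/3))) = 8*(((-8 - (-21))/(6*((-1*1))))*((½)/5)) = 8*(((⅙)*(-8 - 21*(-1))/(-1))*((½)*(⅕))) = 8*(((⅙)*(-1)*(-8 + 21))*(⅒)) = 8*(((⅙)*(-1)*13)*(⅒)) = 8*(-13/6*⅒) = 8*(-13/60) = -26/15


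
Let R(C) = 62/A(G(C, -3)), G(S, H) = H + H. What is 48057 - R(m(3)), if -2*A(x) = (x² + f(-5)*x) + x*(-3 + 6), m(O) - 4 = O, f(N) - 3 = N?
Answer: 720917/15 ≈ 48061.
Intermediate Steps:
f(N) = 3 + N
G(S, H) = 2*H
m(O) = 4 + O
A(x) = -x/2 - x²/2 (A(x) = -((x² + (3 - 5)*x) + x*(-3 + 6))/2 = -((x² - 2*x) + x*3)/2 = -((x² - 2*x) + 3*x)/2 = -(x + x²)/2 = -x/2 - x²/2)
R(C) = -62/15 (R(C) = 62/((-2*(-3)*(1 + 2*(-3))/2)) = 62/((-½*(-6)*(1 - 6))) = 62/((-½*(-6)*(-5))) = 62/(-15) = 62*(-1/15) = -62/15)
48057 - R(m(3)) = 48057 - 1*(-62/15) = 48057 + 62/15 = 720917/15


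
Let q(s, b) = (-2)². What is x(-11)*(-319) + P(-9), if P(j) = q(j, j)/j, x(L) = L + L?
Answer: 63158/9 ≈ 7017.6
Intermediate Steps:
q(s, b) = 4
x(L) = 2*L
P(j) = 4/j
x(-11)*(-319) + P(-9) = (2*(-11))*(-319) + 4/(-9) = -22*(-319) + 4*(-⅑) = 7018 - 4/9 = 63158/9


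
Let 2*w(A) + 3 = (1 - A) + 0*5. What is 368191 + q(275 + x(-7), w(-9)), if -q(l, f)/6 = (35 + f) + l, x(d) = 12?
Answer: 366238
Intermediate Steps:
w(A) = -1 - A/2 (w(A) = -3/2 + ((1 - A) + 0*5)/2 = -3/2 + ((1 - A) + 0)/2 = -3/2 + (1 - A)/2 = -3/2 + (1/2 - A/2) = -1 - A/2)
q(l, f) = -210 - 6*f - 6*l (q(l, f) = -6*((35 + f) + l) = -6*(35 + f + l) = -210 - 6*f - 6*l)
368191 + q(275 + x(-7), w(-9)) = 368191 + (-210 - 6*(-1 - 1/2*(-9)) - 6*(275 + 12)) = 368191 + (-210 - 6*(-1 + 9/2) - 6*287) = 368191 + (-210 - 6*7/2 - 1722) = 368191 + (-210 - 21 - 1722) = 368191 - 1953 = 366238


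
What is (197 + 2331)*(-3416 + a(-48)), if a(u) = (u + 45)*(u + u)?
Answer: -7907584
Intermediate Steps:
a(u) = 2*u*(45 + u) (a(u) = (45 + u)*(2*u) = 2*u*(45 + u))
(197 + 2331)*(-3416 + a(-48)) = (197 + 2331)*(-3416 + 2*(-48)*(45 - 48)) = 2528*(-3416 + 2*(-48)*(-3)) = 2528*(-3416 + 288) = 2528*(-3128) = -7907584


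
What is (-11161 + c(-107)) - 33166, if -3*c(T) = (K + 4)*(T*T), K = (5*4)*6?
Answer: -1552657/3 ≈ -5.1755e+5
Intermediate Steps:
K = 120 (K = 20*6 = 120)
c(T) = -124*T²/3 (c(T) = -(120 + 4)*T*T/3 = -124*T²/3)
(-11161 + c(-107)) - 33166 = (-11161 - 124/3*(-107)²) - 33166 = (-11161 - 124/3*11449) - 33166 = (-11161 - 1419676/3) - 33166 = -1453159/3 - 33166 = -1552657/3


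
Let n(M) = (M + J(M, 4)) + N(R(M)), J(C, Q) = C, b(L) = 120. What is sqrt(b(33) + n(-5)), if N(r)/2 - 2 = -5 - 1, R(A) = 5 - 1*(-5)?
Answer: sqrt(102) ≈ 10.100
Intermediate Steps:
R(A) = 10 (R(A) = 5 + 5 = 10)
N(r) = -8 (N(r) = 4 + 2*(-5 - 1) = 4 + 2*(-6) = 4 - 12 = -8)
n(M) = -8 + 2*M (n(M) = (M + M) - 8 = 2*M - 8 = -8 + 2*M)
sqrt(b(33) + n(-5)) = sqrt(120 + (-8 + 2*(-5))) = sqrt(120 + (-8 - 10)) = sqrt(120 - 18) = sqrt(102)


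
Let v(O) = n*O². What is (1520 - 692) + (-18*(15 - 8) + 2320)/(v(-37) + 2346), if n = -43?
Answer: 46797194/56521 ≈ 827.96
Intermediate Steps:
v(O) = -43*O²
(1520 - 692) + (-18*(15 - 8) + 2320)/(v(-37) + 2346) = (1520 - 692) + (-18*(15 - 8) + 2320)/(-43*(-37)² + 2346) = 828 + (-18*7 + 2320)/(-43*1369 + 2346) = 828 + (-126 + 2320)/(-58867 + 2346) = 828 + 2194/(-56521) = 828 + 2194*(-1/56521) = 828 - 2194/56521 = 46797194/56521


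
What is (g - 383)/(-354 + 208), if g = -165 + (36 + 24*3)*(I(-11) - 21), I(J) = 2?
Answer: 1300/73 ≈ 17.808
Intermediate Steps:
g = -2217 (g = -165 + (36 + 24*3)*(2 - 21) = -165 + (36 + 72)*(-19) = -165 + 108*(-19) = -165 - 2052 = -2217)
(g - 383)/(-354 + 208) = (-2217 - 383)/(-354 + 208) = -2600/(-146) = -2600*(-1/146) = 1300/73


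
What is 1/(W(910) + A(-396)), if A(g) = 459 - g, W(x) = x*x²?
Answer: 1/753571855 ≈ 1.3270e-9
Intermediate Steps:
W(x) = x³
1/(W(910) + A(-396)) = 1/(910³ + (459 - 1*(-396))) = 1/(753571000 + (459 + 396)) = 1/(753571000 + 855) = 1/753571855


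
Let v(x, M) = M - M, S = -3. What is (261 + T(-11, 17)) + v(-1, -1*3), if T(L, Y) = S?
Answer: 258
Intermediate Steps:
T(L, Y) = -3
v(x, M) = 0
(261 + T(-11, 17)) + v(-1, -1*3) = (261 - 3) + 0 = 258 + 0 = 258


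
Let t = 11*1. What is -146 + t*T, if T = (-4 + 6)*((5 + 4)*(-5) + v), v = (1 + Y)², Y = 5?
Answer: -344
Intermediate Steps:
t = 11
v = 36 (v = (1 + 5)² = 6² = 36)
T = -18 (T = (-4 + 6)*((5 + 4)*(-5) + 36) = 2*(9*(-5) + 36) = 2*(-45 + 36) = 2*(-9) = -18)
-146 + t*T = -146 + 11*(-18) = -146 - 198 = -344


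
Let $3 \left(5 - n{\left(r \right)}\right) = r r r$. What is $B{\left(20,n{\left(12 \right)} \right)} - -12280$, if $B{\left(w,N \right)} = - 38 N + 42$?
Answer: $34020$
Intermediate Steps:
$n{\left(r \right)} = 5 - \frac{r^{3}}{3}$ ($n{\left(r \right)} = 5 - \frac{r r r}{3} = 5 - \frac{r^{2} r}{3} = 5 - \frac{r^{3}}{3}$)
$B{\left(w,N \right)} = 42 - 38 N$
$B{\left(20,n{\left(12 \right)} \right)} - -12280 = \left(42 - 38 \left(5 - \frac{12^{3}}{3}\right)\right) - -12280 = \left(42 - 38 \left(5 - 576\right)\right) + 12280 = \left(42 - -21698\right) + 12280 = \left(42 + 21698\right) + 12280 = 21740 + 12280 = 34020$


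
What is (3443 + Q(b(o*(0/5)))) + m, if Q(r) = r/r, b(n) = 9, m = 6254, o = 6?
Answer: 9698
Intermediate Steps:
Q(r) = 1
(3443 + Q(b(o*(0/5)))) + m = (3443 + 1) + 6254 = 3444 + 6254 = 9698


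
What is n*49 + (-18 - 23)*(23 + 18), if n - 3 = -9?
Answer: -1975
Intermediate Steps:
n = -6 (n = 3 - 9 = -6)
n*49 + (-18 - 23)*(23 + 18) = -6*49 + (-18 - 23)*(23 + 18) = -294 - 41*41 = -294 - 1681 = -1975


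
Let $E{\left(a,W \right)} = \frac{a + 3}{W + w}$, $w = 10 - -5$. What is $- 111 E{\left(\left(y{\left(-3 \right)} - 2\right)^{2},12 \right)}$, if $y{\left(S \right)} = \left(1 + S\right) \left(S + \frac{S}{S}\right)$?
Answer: $- \frac{259}{9} \approx -28.778$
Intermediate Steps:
$y{\left(S \right)} = \left(1 + S\right)^{2}$ ($y{\left(S \right)} = \left(1 + S\right) \left(S + 1\right) = \left(1 + S\right) \left(1 + S\right) = \left(1 + S\right)^{2}$)
$w = 15$ ($w = 10 + 5 = 15$)
$E{\left(a,W \right)} = \frac{3 + a}{15 + W}$ ($E{\left(a,W \right)} = \frac{a + 3}{W + 15} = \frac{3 + a}{15 + W}$)
$- 111 E{\left(\left(y{\left(-3 \right)} - 2\right)^{2},12 \right)} = - 111 \frac{3 + \left(\left(1 + \left(-3\right)^{2} + 2 \left(-3\right)\right) - 2\right)^{2}}{15 + 12} = - 111 \frac{3 + \left(\left(1 + 9 - 6\right) - 2\right)^{2}}{27} = - 111 \frac{3 + \left(4 - 2\right)^{2}}{27} = - 111 \frac{3 + 2^{2}}{27} = - 111 \frac{3 + 4}{27} = - 111 \cdot \frac{1}{27} \cdot 7 = \left(-111\right) \frac{7}{27} = - \frac{259}{9}$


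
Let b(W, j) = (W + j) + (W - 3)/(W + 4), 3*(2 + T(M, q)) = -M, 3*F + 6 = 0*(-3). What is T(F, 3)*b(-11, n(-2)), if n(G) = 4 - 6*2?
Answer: 68/3 ≈ 22.667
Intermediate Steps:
F = -2 (F = -2 + (0*(-3))/3 = -2 + (⅓)*0 = -2 + 0 = -2)
T(M, q) = -2 - M/3 (T(M, q) = -2 + (-M)/3 = -2 - M/3)
n(G) = -8 (n(G) = 4 - 1*12 = 4 - 12 = -8)
b(W, j) = W + j + (-3 + W)/(4 + W) (b(W, j) = (W + j) + (-3 + W)/(4 + W) = W + j + (-3 + W)/(4 + W))
T(F, 3)*b(-11, n(-2)) = (-2 - ⅓*(-2))*((-3 + (-11)² + 4*(-8) + 5*(-11) - 11*(-8))/(4 - 11)) = (-2 + ⅔)*((-3 + 121 - 32 - 55 + 88)/(-7)) = -(-4)*119/21 = -4/3*(-17) = 68/3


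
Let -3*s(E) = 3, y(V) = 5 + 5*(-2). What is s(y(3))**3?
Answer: -1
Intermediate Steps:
y(V) = -5 (y(V) = 5 - 10 = -5)
s(E) = -1 (s(E) = -1/3*3 = -1)
s(y(3))**3 = (-1)**3 = -1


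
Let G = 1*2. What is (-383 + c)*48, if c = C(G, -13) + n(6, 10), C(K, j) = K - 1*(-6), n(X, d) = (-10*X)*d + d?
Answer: -46320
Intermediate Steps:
n(X, d) = d - 10*X*d (n(X, d) = -10*X*d + d = d - 10*X*d)
G = 2
C(K, j) = 6 + K (C(K, j) = K + 6 = 6 + K)
c = -582 (c = (6 + 2) + 10*(1 - 10*6) = 8 + 10*(1 - 60) = 8 + 10*(-59) = 8 - 590 = -582)
(-383 + c)*48 = (-383 - 582)*48 = -965*48 = -46320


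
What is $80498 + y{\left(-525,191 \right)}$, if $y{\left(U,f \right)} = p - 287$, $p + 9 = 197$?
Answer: $80399$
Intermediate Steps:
$p = 188$ ($p = -9 + 197 = 188$)
$y{\left(U,f \right)} = -99$ ($y{\left(U,f \right)} = 188 - 287 = -99$)
$80498 + y{\left(-525,191 \right)} = 80498 - 99 = 80399$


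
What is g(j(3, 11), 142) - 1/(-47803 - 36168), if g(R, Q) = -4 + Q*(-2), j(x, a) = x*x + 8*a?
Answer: -24183647/83971 ≈ -288.00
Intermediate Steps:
j(x, a) = x² + 8*a
g(R, Q) = -4 - 2*Q
g(j(3, 11), 142) - 1/(-47803 - 36168) = (-4 - 2*142) - 1/(-47803 - 36168) = (-4 - 284) - 1/(-83971) = -288 - 1*(-1/83971) = -288 + 1/83971 = -24183647/83971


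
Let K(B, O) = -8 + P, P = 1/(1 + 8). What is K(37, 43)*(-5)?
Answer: 355/9 ≈ 39.444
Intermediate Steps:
P = ⅑ (P = 1/9 = ⅑ ≈ 0.11111)
K(B, O) = -71/9 (K(B, O) = -8 + ⅑ = -71/9)
K(37, 43)*(-5) = -71/9*(-5) = 355/9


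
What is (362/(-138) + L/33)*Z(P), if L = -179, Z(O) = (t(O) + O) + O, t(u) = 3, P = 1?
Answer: -10180/253 ≈ -40.237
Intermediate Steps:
Z(O) = 3 + 2*O (Z(O) = (3 + O) + O = 3 + 2*O)
(362/(-138) + L/33)*Z(P) = (362/(-138) - 179/33)*(3 + 2*1) = (362*(-1/138) - 179*1/33)*(3 + 2) = (-181/69 - 179/33)*5 = -2036/253*5 = -10180/253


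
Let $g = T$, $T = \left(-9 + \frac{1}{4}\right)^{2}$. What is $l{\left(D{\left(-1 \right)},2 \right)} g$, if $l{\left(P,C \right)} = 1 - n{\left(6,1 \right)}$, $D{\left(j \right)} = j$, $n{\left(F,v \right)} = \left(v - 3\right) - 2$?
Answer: $\frac{6125}{16} \approx 382.81$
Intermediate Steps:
$n{\left(F,v \right)} = -5 + v$ ($n{\left(F,v \right)} = \left(-3 + v\right) - 2 = -5 + v$)
$l{\left(P,C \right)} = 5$ ($l{\left(P,C \right)} = 1 - \left(-5 + 1\right) = 1 - -4 = 1 + 4 = 5$)
$T = \frac{1225}{16}$ ($T = \left(-9 + \frac{1}{4}\right)^{2} = \left(- \frac{35}{4}\right)^{2} = \frac{1225}{16} \approx 76.563$)
$g = \frac{1225}{16} \approx 76.563$
$l{\left(D{\left(-1 \right)},2 \right)} g = 5 \cdot \frac{1225}{16} = \frac{6125}{16}$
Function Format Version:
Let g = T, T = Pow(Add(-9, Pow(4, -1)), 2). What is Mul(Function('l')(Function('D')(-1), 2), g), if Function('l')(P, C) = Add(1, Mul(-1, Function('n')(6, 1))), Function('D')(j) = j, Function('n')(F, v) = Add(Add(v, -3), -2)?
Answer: Rational(6125, 16) ≈ 382.81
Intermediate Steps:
Function('n')(F, v) = Add(-5, v) (Function('n')(F, v) = Add(Add(-3, v), -2) = Add(-5, v))
Function('l')(P, C) = 5 (Function('l')(P, C) = Add(1, Mul(-1, Add(-5, 1))) = Add(1, Mul(-1, -4)) = Add(1, 4) = 5)
T = Rational(1225, 16) (T = Pow(Add(-9, Rational(1, 4)), 2) = Pow(Rational(-35, 4), 2) = Rational(1225, 16) ≈ 76.563)
g = Rational(1225, 16) ≈ 76.563
Mul(Function('l')(Function('D')(-1), 2), g) = Mul(5, Rational(1225, 16)) = Rational(6125, 16)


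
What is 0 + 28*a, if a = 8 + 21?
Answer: 812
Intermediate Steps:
a = 29
0 + 28*a = 0 + 28*29 = 0 + 812 = 812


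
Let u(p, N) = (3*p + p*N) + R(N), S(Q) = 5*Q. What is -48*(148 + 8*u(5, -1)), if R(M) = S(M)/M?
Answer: -12864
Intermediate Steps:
R(M) = 5 (R(M) = (5*M)/M = 5)
u(p, N) = 5 + 3*p + N*p (u(p, N) = (3*p + p*N) + 5 = (3*p + N*p) + 5 = 5 + 3*p + N*p)
-48*(148 + 8*u(5, -1)) = -48*(148 + 8*(5 + 3*5 - 1*5)) = -48*(148 + 8*(5 + 15 - 5)) = -48*(148 + 8*15) = -48*(148 + 120) = -48*268 = -12864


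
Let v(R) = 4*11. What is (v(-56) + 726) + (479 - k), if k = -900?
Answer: 2149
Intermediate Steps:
v(R) = 44
(v(-56) + 726) + (479 - k) = (44 + 726) + (479 - 1*(-900)) = 770 + (479 + 900) = 770 + 1379 = 2149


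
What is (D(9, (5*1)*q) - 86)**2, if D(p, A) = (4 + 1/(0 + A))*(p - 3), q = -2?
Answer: 97969/25 ≈ 3918.8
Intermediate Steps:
D(p, A) = (-3 + p)*(4 + 1/A) (D(p, A) = (4 + 1/A)*(-3 + p) = (-3 + p)*(4 + 1/A))
(D(9, (5*1)*q) - 86)**2 = ((-3 + 9 + 4*((5*1)*(-2))*(-3 + 9))/(((5*1)*(-2))) - 86)**2 = ((-3 + 9 + 4*(5*(-2))*6)/((5*(-2))) - 86)**2 = ((-3 + 9 + 4*(-10)*6)/(-10) - 86)**2 = (-(-3 + 9 - 240)/10 - 86)**2 = (-1/10*(-234) - 86)**2 = (117/5 - 86)**2 = (-313/5)**2 = 97969/25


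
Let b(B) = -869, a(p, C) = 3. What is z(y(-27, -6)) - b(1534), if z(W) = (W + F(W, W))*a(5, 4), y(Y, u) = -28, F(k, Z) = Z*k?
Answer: 3137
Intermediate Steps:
z(W) = 3*W + 3*W² (z(W) = (W + W*W)*3 = (W + W²)*3 = 3*W + 3*W²)
z(y(-27, -6)) - b(1534) = 3*(-28)*(1 - 28) - 1*(-869) = 3*(-28)*(-27) + 869 = 2268 + 869 = 3137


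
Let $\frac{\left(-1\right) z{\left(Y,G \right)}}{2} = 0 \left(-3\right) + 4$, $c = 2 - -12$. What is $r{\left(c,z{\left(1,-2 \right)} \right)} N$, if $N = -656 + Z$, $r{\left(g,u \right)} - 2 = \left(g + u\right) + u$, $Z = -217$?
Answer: $0$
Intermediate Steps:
$c = 14$ ($c = 2 + 12 = 14$)
$z{\left(Y,G \right)} = -8$ ($z{\left(Y,G \right)} = - 2 \left(0 \left(-3\right) + 4\right) = - 2 \left(0 + 4\right) = \left(-2\right) 4 = -8$)
$r{\left(g,u \right)} = 2 + g + 2 u$ ($r{\left(g,u \right)} = 2 + \left(\left(g + u\right) + u\right) = 2 + \left(g + 2 u\right) = 2 + g + 2 u$)
$N = -873$ ($N = -656 - 217 = -873$)
$r{\left(c,z{\left(1,-2 \right)} \right)} N = \left(2 + 14 + 2 \left(-8\right)\right) \left(-873\right) = \left(2 + 14 - 16\right) \left(-873\right) = 0 \left(-873\right) = 0$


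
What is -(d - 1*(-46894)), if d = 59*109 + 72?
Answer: -53397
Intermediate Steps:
d = 6503 (d = 6431 + 72 = 6503)
-(d - 1*(-46894)) = -(6503 - 1*(-46894)) = -(6503 + 46894) = -1*53397 = -53397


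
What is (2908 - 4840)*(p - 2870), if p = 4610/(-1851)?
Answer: 3424135120/617 ≈ 5.5496e+6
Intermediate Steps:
p = -4610/1851 (p = 4610*(-1/1851) = -4610/1851 ≈ -2.4905)
(2908 - 4840)*(p - 2870) = (2908 - 4840)*(-4610/1851 - 2870) = -1932*(-5316980/1851) = 3424135120/617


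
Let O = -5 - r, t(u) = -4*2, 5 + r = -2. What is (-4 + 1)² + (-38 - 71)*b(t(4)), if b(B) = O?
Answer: -209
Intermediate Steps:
r = -7 (r = -5 - 2 = -7)
t(u) = -8
O = 2 (O = -5 - 1*(-7) = -5 + 7 = 2)
b(B) = 2
(-4 + 1)² + (-38 - 71)*b(t(4)) = (-4 + 1)² + (-38 - 71)*2 = (-3)² - 109*2 = 9 - 218 = -209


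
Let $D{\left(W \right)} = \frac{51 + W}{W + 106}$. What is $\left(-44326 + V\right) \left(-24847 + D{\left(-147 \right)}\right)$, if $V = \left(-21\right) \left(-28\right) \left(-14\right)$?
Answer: $\frac{53537208098}{41} \approx 1.3058 \cdot 10^{9}$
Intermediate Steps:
$D{\left(W \right)} = \frac{51 + W}{106 + W}$
$V = -8232$ ($V = 588 \left(-14\right) = -8232$)
$\left(-44326 + V\right) \left(-24847 + D{\left(-147 \right)}\right) = \left(-44326 - 8232\right) \left(-24847 + \frac{51 - 147}{106 - 147}\right) = - 52558 \left(-24847 + \frac{1}{-41} \left(-96\right)\right) = - 52558 \left(-24847 - - \frac{96}{41}\right) = - 52558 \left(-24847 + \frac{96}{41}\right) = \left(-52558\right) \left(- \frac{1018631}{41}\right) = \frac{53537208098}{41}$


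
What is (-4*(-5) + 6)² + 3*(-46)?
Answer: 538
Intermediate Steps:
(-4*(-5) + 6)² + 3*(-46) = (20 + 6)² - 138 = 26² - 138 = 676 - 138 = 538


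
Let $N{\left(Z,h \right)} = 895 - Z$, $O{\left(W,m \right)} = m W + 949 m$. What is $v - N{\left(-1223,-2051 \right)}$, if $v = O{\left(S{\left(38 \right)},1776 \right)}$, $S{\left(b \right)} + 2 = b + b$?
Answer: $1814730$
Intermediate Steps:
$S{\left(b \right)} = -2 + 2 b$ ($S{\left(b \right)} = -2 + \left(b + b\right) = -2 + 2 b$)
$O{\left(W,m \right)} = 949 m + W m$ ($O{\left(W,m \right)} = W m + 949 m = 949 m + W m$)
$v = 1816848$ ($v = 1776 \left(949 + \left(-2 + 2 \cdot 38\right)\right) = 1776 \left(949 + \left(-2 + 76\right)\right) = 1776 \left(949 + 74\right) = 1776 \cdot 1023 = 1816848$)
$v - N{\left(-1223,-2051 \right)} = 1816848 - \left(895 - -1223\right) = 1816848 - \left(895 + 1223\right) = 1816848 - 2118 = 1814730$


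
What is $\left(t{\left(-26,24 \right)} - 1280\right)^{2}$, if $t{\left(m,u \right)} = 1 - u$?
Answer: $1697809$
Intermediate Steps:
$\left(t{\left(-26,24 \right)} - 1280\right)^{2} = \left(\left(1 - 24\right) - 1280\right)^{2} = \left(-23 - 1280\right)^{2} = \left(-1303\right)^{2} = 1697809$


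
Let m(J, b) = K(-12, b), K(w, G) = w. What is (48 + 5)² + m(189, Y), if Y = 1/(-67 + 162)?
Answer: 2797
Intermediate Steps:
Y = 1/95 ≈ 0.010526
m(J, b) = -12
(48 + 5)² + m(189, Y) = (48 + 5)² - 12 = 53² - 12 = 2809 - 12 = 2797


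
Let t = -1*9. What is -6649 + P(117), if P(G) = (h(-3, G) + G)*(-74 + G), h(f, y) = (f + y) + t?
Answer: 2897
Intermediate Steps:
t = -9
h(f, y) = -9 + f + y (h(f, y) = (f + y) - 9 = -9 + f + y)
P(G) = (-74 + G)*(-12 + 2*G) (P(G) = ((-9 - 3 + G) + G)*(-74 + G) = ((-12 + G) + G)*(-74 + G) = (-12 + 2*G)*(-74 + G) = (-74 + G)*(-12 + 2*G))
-6649 + P(117) = -6649 + (888 - 160*117 + 2*117**2) = -6649 + (888 - 18720 + 2*13689) = -6649 + (888 - 18720 + 27378) = -6649 + 9546 = 2897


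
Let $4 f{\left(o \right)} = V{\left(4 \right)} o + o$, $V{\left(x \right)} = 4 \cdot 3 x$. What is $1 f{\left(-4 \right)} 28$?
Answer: $-1372$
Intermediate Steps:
$V{\left(x \right)} = 12 x$
$f{\left(o \right)} = \frac{49 o}{4}$ ($f{\left(o \right)} = \frac{12 \cdot 4 o + o}{4} = \frac{48 o + o}{4} = \frac{49 o}{4}$)
$1 f{\left(-4 \right)} 28 = 1 \cdot \frac{49}{4} \left(-4\right) 28 = 1 \left(-49\right) 28 = \left(-49\right) 28 = -1372$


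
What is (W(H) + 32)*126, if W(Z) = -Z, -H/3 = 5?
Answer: 5922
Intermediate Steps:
H = -15 (H = -3*5 = -15)
(W(H) + 32)*126 = (-1*(-15) + 32)*126 = (15 + 32)*126 = 47*126 = 5922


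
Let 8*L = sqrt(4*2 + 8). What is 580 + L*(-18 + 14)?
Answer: 578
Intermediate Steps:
L = 1/2 (L = sqrt(4*2 + 8)/8 = sqrt(8 + 8)/8 = sqrt(16)/8 = (1/8)*4 = 1/2 ≈ 0.50000)
580 + L*(-18 + 14) = 580 + (-18 + 14)/2 = 580 + (1/2)*(-4) = 580 - 2 = 578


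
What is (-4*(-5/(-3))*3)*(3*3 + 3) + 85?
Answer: -155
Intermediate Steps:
(-4*(-5/(-3))*3)*(3*3 + 3) + 85 = (-4*(-5*(-1/3))*3)*(9 + 3) + 85 = -20*3/3*12 + 85 = -4*5*12 + 85 = -20*12 + 85 = -240 + 85 = -155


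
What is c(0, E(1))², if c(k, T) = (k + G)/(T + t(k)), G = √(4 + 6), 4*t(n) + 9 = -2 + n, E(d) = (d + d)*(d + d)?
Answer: 32/5 ≈ 6.4000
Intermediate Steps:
E(d) = 4*d² (E(d) = (2*d)*(2*d) = 4*d²)
t(n) = -11/4 + n/4 (t(n) = -9/4 + (-2 + n)/4 = -9/4 + (-½ + n/4) = -11/4 + n/4)
G = √10 ≈ 3.1623
c(k, T) = (k + √10)/(-11/4 + T + k/4) (c(k, T) = (k + √10)/(T + (-11/4 + k/4)) = (k + √10)/(-11/4 + T + k/4))
c(0, E(1))² = (4*(0 + √10)/(-11 + 0 + 4*(4*1²)))² = (4*√10/(-11 + 0 + 4*(4*1)))² = (4*√10/(-11 + 0 + 4*4))² = (4*√10/(-11 + 0 + 16))² = (4*√10/5)² = 32/5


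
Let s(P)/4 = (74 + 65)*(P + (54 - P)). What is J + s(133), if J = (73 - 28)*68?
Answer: 33084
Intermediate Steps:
J = 3060 (J = 45*68 = 3060)
s(P) = 30024 (s(P) = 4*((74 + 65)*(P + (54 - P))) = 4*(139*54) = 4*7506 = 30024)
J + s(133) = 3060 + 30024 = 33084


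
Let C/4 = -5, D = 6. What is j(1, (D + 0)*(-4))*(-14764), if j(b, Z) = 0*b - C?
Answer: -295280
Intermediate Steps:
C = -20 (C = 4*(-5) = -20)
j(b, Z) = 20 (j(b, Z) = 0*b - 1*(-20) = 0 + 20 = 20)
j(1, (D + 0)*(-4))*(-14764) = 20*(-14764) = -295280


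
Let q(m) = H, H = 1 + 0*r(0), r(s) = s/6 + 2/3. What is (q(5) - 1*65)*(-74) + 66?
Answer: 4802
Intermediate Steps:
r(s) = ⅔ + s/6 (r(s) = s*(⅙) + 2*(⅓) = s/6 + ⅔ = ⅔ + s/6)
H = 1 (H = 1 + 0*(⅔ + (⅙)*0) = 1 + 0*(⅔ + 0) = 1 + 0*(⅔) = 1 + 0 = 1)
q(m) = 1
(q(5) - 1*65)*(-74) + 66 = (1 - 1*65)*(-74) + 66 = (1 - 65)*(-74) + 66 = -64*(-74) + 66 = 4736 + 66 = 4802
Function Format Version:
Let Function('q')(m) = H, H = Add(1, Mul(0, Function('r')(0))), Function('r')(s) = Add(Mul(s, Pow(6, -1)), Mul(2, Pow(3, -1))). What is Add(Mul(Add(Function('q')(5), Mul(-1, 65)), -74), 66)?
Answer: 4802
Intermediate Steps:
Function('r')(s) = Add(Rational(2, 3), Mul(Rational(1, 6), s)) (Function('r')(s) = Add(Mul(s, Rational(1, 6)), Mul(2, Rational(1, 3))) = Add(Mul(Rational(1, 6), s), Rational(2, 3)) = Add(Rational(2, 3), Mul(Rational(1, 6), s)))
H = 1 (H = Add(1, Mul(0, Add(Rational(2, 3), Mul(Rational(1, 6), 0)))) = Add(1, Mul(0, Add(Rational(2, 3), 0))) = Add(1, Mul(0, Rational(2, 3))) = Add(1, 0) = 1)
Function('q')(m) = 1
Add(Mul(Add(Function('q')(5), Mul(-1, 65)), -74), 66) = Add(Mul(Add(1, Mul(-1, 65)), -74), 66) = Add(Mul(Add(1, -65), -74), 66) = Add(Mul(-64, -74), 66) = Add(4736, 66) = 4802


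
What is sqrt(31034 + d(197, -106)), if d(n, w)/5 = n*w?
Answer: 4*I*sqrt(4586) ≈ 270.88*I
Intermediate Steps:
d(n, w) = 5*n*w (d(n, w) = 5*(n*w) = 5*n*w)
sqrt(31034 + d(197, -106)) = sqrt(31034 + 5*197*(-106)) = sqrt(31034 - 104410) = sqrt(-73376) = 4*I*sqrt(4586)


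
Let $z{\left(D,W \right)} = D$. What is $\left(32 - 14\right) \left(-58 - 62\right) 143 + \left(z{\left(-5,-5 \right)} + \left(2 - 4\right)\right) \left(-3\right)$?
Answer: $-308859$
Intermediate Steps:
$\left(32 - 14\right) \left(-58 - 62\right) 143 + \left(z{\left(-5,-5 \right)} + \left(2 - 4\right)\right) \left(-3\right) = \left(32 - 14\right) \left(-58 - 62\right) 143 + \left(-5 + \left(2 - 4\right)\right) \left(-3\right) = 18 \left(-120\right) 143 + \left(-5 + \left(2 - 4\right)\right) \left(-3\right) = \left(-2160\right) 143 + \left(-5 - 2\right) \left(-3\right) = -308880 - -21 = -308880 + 21 = -308859$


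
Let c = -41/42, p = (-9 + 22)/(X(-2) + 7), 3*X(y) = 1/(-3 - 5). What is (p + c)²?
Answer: 39150049/49196196 ≈ 0.79579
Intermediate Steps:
X(y) = -1/24 (X(y) = 1/(3*(-3 - 5)) = (⅓)/(-8) = (⅓)*(-⅛) = -1/24)
p = 312/167 (p = (-9 + 22)/(-1/24 + 7) = 13/(167/24) = 13*(24/167) = 312/167 ≈ 1.8683)
c = -41/42 (c = -41*1/42 = -41/42 ≈ -0.97619)
(p + c)² = (312/167 - 41/42)² = (6257/7014)² = 39150049/49196196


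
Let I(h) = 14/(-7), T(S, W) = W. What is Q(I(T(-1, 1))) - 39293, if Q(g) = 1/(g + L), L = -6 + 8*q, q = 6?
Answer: -1571719/40 ≈ -39293.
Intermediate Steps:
I(h) = -2 (I(h) = 14*(-⅐) = -2)
L = 42 (L = -6 + 8*6 = -6 + 48 = 42)
Q(g) = 1/(42 + g) (Q(g) = 1/(g + 42) = 1/(42 + g))
Q(I(T(-1, 1))) - 39293 = 1/(42 - 2) - 39293 = 1/40 - 39293 = -1571719/40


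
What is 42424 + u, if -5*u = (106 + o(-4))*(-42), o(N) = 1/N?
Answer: 433123/10 ≈ 43312.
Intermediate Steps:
u = 8883/10 (u = -(106 + 1/(-4))*(-42)/5 = -(106 - ¼)*(-42)/5 = -423*(-42)/20 = -⅕*(-8883/2) = 8883/10 ≈ 888.30)
42424 + u = 42424 + 8883/10 = 433123/10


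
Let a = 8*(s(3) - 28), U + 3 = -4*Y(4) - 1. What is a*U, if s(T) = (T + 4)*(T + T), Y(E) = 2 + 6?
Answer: -4032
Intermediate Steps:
Y(E) = 8
s(T) = 2*T*(4 + T) (s(T) = (4 + T)*(2*T) = 2*T*(4 + T))
U = -36 (U = -3 + (-4*8 - 1) = -3 + (-32 - 1) = -3 - 33 = -36)
a = 112 (a = 8*(2*3*(4 + 3) - 28) = 8*(2*3*7 - 28) = 8*(42 - 28) = 8*14 = 112)
a*U = 112*(-36) = -4032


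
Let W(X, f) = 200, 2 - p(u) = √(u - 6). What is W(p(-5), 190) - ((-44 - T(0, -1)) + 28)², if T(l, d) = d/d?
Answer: -89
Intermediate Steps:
p(u) = 2 - √(-6 + u) (p(u) = 2 - √(u - 6) = 2 - √(-6 + u))
T(l, d) = 1
W(p(-5), 190) - ((-44 - T(0, -1)) + 28)² = 200 - ((-44 - 1*1) + 28)² = 200 - ((-44 - 1) + 28)² = 200 - (-45 + 28)² = 200 - 1*(-17)² = 200 - 1*289 = 200 - 289 = -89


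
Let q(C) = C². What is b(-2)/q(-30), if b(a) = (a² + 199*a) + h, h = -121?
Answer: -103/180 ≈ -0.57222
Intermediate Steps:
b(a) = -121 + a² + 199*a (b(a) = (a² + 199*a) - 121 = -121 + a² + 199*a)
b(-2)/q(-30) = (-121 + (-2)² + 199*(-2))/((-30)²) = (-121 + 4 - 398)/900 = -515*1/900 = -103/180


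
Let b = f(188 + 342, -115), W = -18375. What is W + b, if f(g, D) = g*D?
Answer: -79325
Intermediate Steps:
f(g, D) = D*g
b = -60950 (b = -115*(188 + 342) = -115*530 = -60950)
W + b = -18375 - 60950 = -79325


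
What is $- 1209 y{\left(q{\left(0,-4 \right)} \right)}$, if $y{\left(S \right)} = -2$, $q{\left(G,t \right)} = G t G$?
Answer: $2418$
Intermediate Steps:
$q{\left(G,t \right)} = t G^{2}$
$- 1209 y{\left(q{\left(0,-4 \right)} \right)} = \left(-1209\right) \left(-2\right) = 2418$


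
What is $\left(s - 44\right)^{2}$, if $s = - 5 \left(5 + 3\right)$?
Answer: $7056$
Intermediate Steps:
$s = -40$ ($s = \left(-5\right) 8 = -40$)
$\left(s - 44\right)^{2} = \left(-40 - 44\right)^{2} = \left(-84\right)^{2} = 7056$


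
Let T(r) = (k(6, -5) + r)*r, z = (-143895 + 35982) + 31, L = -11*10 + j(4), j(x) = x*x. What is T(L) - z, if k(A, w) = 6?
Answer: 116154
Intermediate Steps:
j(x) = x²
L = -94 (L = -11*10 + 4² = -110 + 16 = -94)
z = -107882 (z = -107913 + 31 = -107882)
T(r) = r*(6 + r) (T(r) = (6 + r)*r = r*(6 + r))
T(L) - z = -94*(6 - 94) - 1*(-107882) = -94*(-88) + 107882 = 8272 + 107882 = 116154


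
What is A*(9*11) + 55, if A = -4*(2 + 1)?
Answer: -1133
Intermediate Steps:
A = -12 (A = -4*3 = -12)
A*(9*11) + 55 = -108*11 + 55 = -12*99 + 55 = -1188 + 55 = -1133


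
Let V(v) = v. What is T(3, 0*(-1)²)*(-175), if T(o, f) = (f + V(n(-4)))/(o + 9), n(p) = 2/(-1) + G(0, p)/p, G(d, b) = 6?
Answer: 1225/24 ≈ 51.042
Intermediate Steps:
n(p) = -2 + 6/p (n(p) = 2/(-1) + 6/p = 2*(-1) + 6/p = -2 + 6/p)
T(o, f) = (-7/2 + f)/(9 + o) (T(o, f) = (f + (-2 + 6/(-4)))/(o + 9) = (f + (-2 + 6*(-¼)))/(9 + o) = (f + (-2 - 3/2))/(9 + o) = (f - 7/2)/(9 + o) = (-7/2 + f)/(9 + o))
T(3, 0*(-1)²)*(-175) = ((-7/2 + 0*(-1)²)/(9 + 3))*(-175) = ((-7/2 + 0*1)/12)*(-175) = ((-7/2 + 0)/12)*(-175) = ((1/12)*(-7/2))*(-175) = -7/24*(-175) = 1225/24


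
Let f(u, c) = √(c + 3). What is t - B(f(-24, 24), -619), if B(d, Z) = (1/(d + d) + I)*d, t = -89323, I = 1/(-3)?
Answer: -178647/2 + √3 ≈ -89322.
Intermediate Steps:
I = -⅓ ≈ -0.33333
f(u, c) = √(3 + c)
B(d, Z) = d*(-⅓ + 1/(2*d)) (B(d, Z) = (1/(d + d) - ⅓)*d = (1/(2*d) - ⅓)*d = (-⅓ + 1/(2*d))*d = d*(-⅓ + 1/(2*d)))
t - B(f(-24, 24), -619) = -89323 - (½ - √(3 + 24)/3) = -89323 - (½ - √3) = -89323 + (-½ + √3) = -178647/2 + √3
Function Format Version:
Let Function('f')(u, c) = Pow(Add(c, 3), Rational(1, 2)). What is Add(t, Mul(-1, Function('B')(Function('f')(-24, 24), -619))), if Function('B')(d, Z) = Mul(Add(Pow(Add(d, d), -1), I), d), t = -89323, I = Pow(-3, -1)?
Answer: Add(Rational(-178647, 2), Pow(3, Rational(1, 2))) ≈ -89322.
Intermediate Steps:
I = Rational(-1, 3) ≈ -0.33333
Function('f')(u, c) = Pow(Add(3, c), Rational(1, 2))
Function('B')(d, Z) = Mul(d, Add(Rational(-1, 3), Mul(Rational(1, 2), Pow(d, -1)))) (Function('B')(d, Z) = Mul(Add(Pow(Add(d, d), -1), Rational(-1, 3)), d) = Mul(Add(Pow(Mul(2, d), -1), Rational(-1, 3)), d) = Mul(Add(Mul(Rational(1, 2), Pow(d, -1)), Rational(-1, 3)), d) = Mul(Add(Rational(-1, 3), Mul(Rational(1, 2), Pow(d, -1))), d) = Mul(d, Add(Rational(-1, 3), Mul(Rational(1, 2), Pow(d, -1)))))
Add(t, Mul(-1, Function('B')(Function('f')(-24, 24), -619))) = Add(-89323, Mul(-1, Add(Rational(1, 2), Mul(Rational(-1, 3), Pow(Add(3, 24), Rational(1, 2)))))) = Add(-89323, Mul(-1, Add(Rational(1, 2), Mul(Rational(-1, 3), Pow(27, Rational(1, 2)))))) = Add(-89323, Mul(-1, Add(Rational(1, 2), Mul(Rational(-1, 3), Mul(3, Pow(3, Rational(1, 2))))))) = Add(-89323, Mul(-1, Add(Rational(1, 2), Mul(-1, Pow(3, Rational(1, 2)))))) = Add(-89323, Add(Rational(-1, 2), Pow(3, Rational(1, 2)))) = Add(Rational(-178647, 2), Pow(3, Rational(1, 2)))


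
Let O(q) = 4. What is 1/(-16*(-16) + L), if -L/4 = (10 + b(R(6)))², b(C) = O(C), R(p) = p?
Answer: -1/528 ≈ -0.0018939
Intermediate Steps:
b(C) = 4
L = -784 (L = -4*(10 + 4)² = -4*14² = -4*196 = -784)
1/(-16*(-16) + L) = 1/(-16*(-16) - 784) = 1/(256 - 784) = 1/(-528) = -1/528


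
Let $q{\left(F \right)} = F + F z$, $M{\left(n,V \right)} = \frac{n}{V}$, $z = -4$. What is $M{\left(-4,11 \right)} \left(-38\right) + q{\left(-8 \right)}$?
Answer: $\frac{416}{11} \approx 37.818$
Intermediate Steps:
$q{\left(F \right)} = - 3 F$ ($q{\left(F \right)} = F + F \left(-4\right) = F - 4 F = - 3 F$)
$M{\left(-4,11 \right)} \left(-38\right) + q{\left(-8 \right)} = - \frac{4}{11} \left(-38\right) - -24 = \left(-4\right) \frac{1}{11} \left(-38\right) + 24 = \left(- \frac{4}{11}\right) \left(-38\right) + 24 = \frac{152}{11} + 24 = \frac{416}{11}$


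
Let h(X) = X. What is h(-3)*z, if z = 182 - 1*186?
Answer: 12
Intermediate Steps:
z = -4 (z = 182 - 186 = -4)
h(-3)*z = -3*(-4) = 12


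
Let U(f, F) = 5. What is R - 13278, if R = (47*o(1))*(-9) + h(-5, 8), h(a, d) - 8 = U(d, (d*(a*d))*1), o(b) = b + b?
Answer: -14111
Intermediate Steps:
o(b) = 2*b
h(a, d) = 13 (h(a, d) = 8 + 5 = 13)
R = -833 (R = (47*(2*1))*(-9) + 13 = (47*2)*(-9) + 13 = 94*(-9) + 13 = -846 + 13 = -833)
R - 13278 = -833 - 13278 = -14111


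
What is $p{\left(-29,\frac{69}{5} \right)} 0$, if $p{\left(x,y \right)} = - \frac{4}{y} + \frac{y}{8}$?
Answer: $0$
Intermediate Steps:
$p{\left(x,y \right)} = - \frac{4}{y} + \frac{y}{8}$ ($p{\left(x,y \right)} = - \frac{4}{y} + y \frac{1}{8} = - \frac{4}{y} + \frac{y}{8}$)
$p{\left(-29,\frac{69}{5} \right)} 0 = \left(- \frac{4}{69 \cdot \frac{1}{5}} + \frac{69 \cdot \frac{1}{5}}{8}\right) 0 = \left(- \frac{4}{\frac{69}{5}} + \frac{1}{8} \cdot \frac{69}{5}\right) 0 = \left(\left(-4\right) \frac{5}{69} + \frac{69}{40}\right) 0 = \left(- \frac{20}{69} + \frac{69}{40}\right) 0 = \frac{3961}{2760} \cdot 0 = 0$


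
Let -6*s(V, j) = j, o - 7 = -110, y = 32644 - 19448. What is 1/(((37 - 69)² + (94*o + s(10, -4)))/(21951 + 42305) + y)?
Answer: 48192/635935139 ≈ 7.5781e-5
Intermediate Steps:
y = 13196
o = -103 (o = 7 - 110 = -103)
s(V, j) = -j/6
1/(((37 - 69)² + (94*o + s(10, -4)))/(21951 + 42305) + y) = 1/(((37 - 69)² + (94*(-103) - ⅙*(-4)))/(21951 + 42305) + 13196) = 1/(((-32)² + (-9682 + ⅔))/64256 + 13196) = 1/((1024 - 29044/3)*(1/64256) + 13196) = 1/(-25972/3*1/64256 + 13196) = 1/(-6493/48192 + 13196) = 1/(635935139/48192) = 48192/635935139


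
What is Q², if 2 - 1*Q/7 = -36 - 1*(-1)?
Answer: 67081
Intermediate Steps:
Q = 259 (Q = 14 - 7*(-36 - 1*(-1)) = 14 - 7*(-36 + 1) = 14 - 7*(-35) = 14 + 245 = 259)
Q² = 259² = 67081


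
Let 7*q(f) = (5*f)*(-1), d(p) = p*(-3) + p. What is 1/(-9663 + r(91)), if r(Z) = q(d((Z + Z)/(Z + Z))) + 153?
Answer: -7/66560 ≈ -0.00010517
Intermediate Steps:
d(p) = -2*p (d(p) = -3*p + p = -2*p)
q(f) = -5*f/7 (q(f) = ((5*f)*(-1))/7 = (-5*f)/7 = -5*f/7)
r(Z) = 1081/7 (r(Z) = -(-10)*(Z + Z)/(Z + Z)/7 + 153 = -(-10)*(2*Z)/((2*Z))/7 + 153 = -(-10)*(2*Z)*(1/(2*Z))/7 + 153 = -(-10)/7 + 153 = -5/7*(-2) + 153 = 10/7 + 153 = 1081/7)
1/(-9663 + r(91)) = 1/(-9663 + 1081/7) = 1/(-66560/7) = -7/66560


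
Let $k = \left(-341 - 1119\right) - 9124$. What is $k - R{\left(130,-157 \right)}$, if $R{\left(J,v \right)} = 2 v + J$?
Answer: $-10400$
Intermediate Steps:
$R{\left(J,v \right)} = J + 2 v$
$k = -10584$ ($k = -1460 - 9124 = -10584$)
$k - R{\left(130,-157 \right)} = -10584 - \left(130 + 2 \left(-157\right)\right) = -10584 - \left(130 - 314\right) = -10584 - -184 = -10584 + 184 = -10400$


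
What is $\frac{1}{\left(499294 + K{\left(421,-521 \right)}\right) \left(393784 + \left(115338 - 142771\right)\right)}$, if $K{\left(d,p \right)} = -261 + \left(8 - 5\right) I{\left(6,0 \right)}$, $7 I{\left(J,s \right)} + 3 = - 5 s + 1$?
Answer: $\frac{7}{1279746471975} \approx 5.4698 \cdot 10^{-12}$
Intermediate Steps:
$I{\left(J,s \right)} = - \frac{2}{7} - \frac{5 s}{7}$ ($I{\left(J,s \right)} = - \frac{3}{7} + \frac{- 5 s + 1}{7} = - \frac{3}{7} + \frac{1 - 5 s}{7} = - \frac{3}{7} - \left(- \frac{1}{7} + \frac{5 s}{7}\right) = - \frac{2}{7} - \frac{5 s}{7}$)
$K{\left(d,p \right)} = - \frac{1833}{7}$ ($K{\left(d,p \right)} = -261 + \left(8 - 5\right) \left(- \frac{2}{7} - 0\right) = -261 + 3 \left(- \frac{2}{7} + 0\right) = -261 + 3 \left(- \frac{2}{7}\right) = -261 - \frac{6}{7} = - \frac{1833}{7}$)
$\frac{1}{\left(499294 + K{\left(421,-521 \right)}\right) \left(393784 + \left(115338 - 142771\right)\right)} = \frac{1}{\left(499294 - \frac{1833}{7}\right) \left(393784 + \left(115338 - 142771\right)\right)} = \frac{1}{\frac{3493225}{7} \left(393784 - 27433\right)} = \frac{1}{\frac{3493225}{7} \cdot 366351} = \frac{1}{\frac{1279746471975}{7}} = \frac{7}{1279746471975}$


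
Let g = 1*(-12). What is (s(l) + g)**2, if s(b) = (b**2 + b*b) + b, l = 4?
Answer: 576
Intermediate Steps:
g = -12
s(b) = b + 2*b**2 (s(b) = (b**2 + b**2) + b = 2*b**2 + b = b + 2*b**2)
(s(l) + g)**2 = (4*(1 + 2*4) - 12)**2 = (4*(1 + 8) - 12)**2 = (4*9 - 12)**2 = (36 - 12)**2 = 24**2 = 576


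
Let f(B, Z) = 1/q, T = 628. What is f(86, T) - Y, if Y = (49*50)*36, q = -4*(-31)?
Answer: -10936799/124 ≈ -88200.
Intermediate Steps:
q = 124
Y = 88200 (Y = 2450*36 = 88200)
f(B, Z) = 1/124
f(86, T) - Y = 1/124 - 1*88200 = 1/124 - 88200 = -10936799/124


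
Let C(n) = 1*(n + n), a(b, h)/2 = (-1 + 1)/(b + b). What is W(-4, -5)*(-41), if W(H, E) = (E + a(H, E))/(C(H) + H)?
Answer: -205/12 ≈ -17.083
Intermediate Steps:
a(b, h) = 0 (a(b, h) = 2*((-1 + 1)/(b + b)) = 2*(0/((2*b))) = 2*(0*(1/(2*b))) = 2*0 = 0)
C(n) = 2*n (C(n) = 1*(2*n) = 2*n)
W(H, E) = E/(3*H) (W(H, E) = (E + 0)/(2*H + H) = E/((3*H)) = E*(1/(3*H)) = E/(3*H))
W(-4, -5)*(-41) = ((1/3)*(-5)/(-4))*(-41) = ((1/3)*(-5)*(-1/4))*(-41) = (5/12)*(-41) = -205/12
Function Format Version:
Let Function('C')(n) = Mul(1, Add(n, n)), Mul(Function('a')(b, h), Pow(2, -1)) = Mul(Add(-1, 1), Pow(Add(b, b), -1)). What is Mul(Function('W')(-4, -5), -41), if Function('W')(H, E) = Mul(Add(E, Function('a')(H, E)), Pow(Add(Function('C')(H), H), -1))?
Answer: Rational(-205, 12) ≈ -17.083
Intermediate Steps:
Function('a')(b, h) = 0 (Function('a')(b, h) = Mul(2, Mul(Add(-1, 1), Pow(Add(b, b), -1))) = Mul(2, Mul(0, Pow(Mul(2, b), -1))) = Mul(2, Mul(0, Mul(Rational(1, 2), Pow(b, -1)))) = Mul(2, 0) = 0)
Function('C')(n) = Mul(2, n) (Function('C')(n) = Mul(1, Mul(2, n)) = Mul(2, n))
Function('W')(H, E) = Mul(Rational(1, 3), E, Pow(H, -1)) (Function('W')(H, E) = Mul(Add(E, 0), Pow(Add(Mul(2, H), H), -1)) = Mul(E, Pow(Mul(3, H), -1)) = Mul(E, Mul(Rational(1, 3), Pow(H, -1))) = Mul(Rational(1, 3), E, Pow(H, -1)))
Mul(Function('W')(-4, -5), -41) = Mul(Mul(Rational(1, 3), -5, Pow(-4, -1)), -41) = Mul(Mul(Rational(1, 3), -5, Rational(-1, 4)), -41) = Mul(Rational(5, 12), -41) = Rational(-205, 12)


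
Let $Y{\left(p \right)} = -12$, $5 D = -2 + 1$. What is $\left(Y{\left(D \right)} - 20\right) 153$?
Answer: $-4896$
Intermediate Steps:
$D = - \frac{1}{5}$ ($D = \frac{-2 + 1}{5} = \frac{1}{5} \left(-1\right) = - \frac{1}{5} \approx -0.2$)
$\left(Y{\left(D \right)} - 20\right) 153 = \left(-12 - 20\right) 153 = \left(-32\right) 153 = -4896$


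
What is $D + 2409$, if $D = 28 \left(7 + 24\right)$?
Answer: $3277$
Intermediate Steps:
$D = 868$ ($D = 28 \cdot 31 = 868$)
$D + 2409 = 868 + 2409 = 3277$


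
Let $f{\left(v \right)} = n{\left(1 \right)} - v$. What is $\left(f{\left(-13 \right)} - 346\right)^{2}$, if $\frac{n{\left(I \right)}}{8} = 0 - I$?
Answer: $116281$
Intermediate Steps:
$n{\left(I \right)} = - 8 I$ ($n{\left(I \right)} = 8 \left(0 - I\right) = 8 \left(- I\right) = - 8 I$)
$f{\left(v \right)} = -8 - v$ ($f{\left(v \right)} = \left(-8\right) 1 - v = -8 - v$)
$\left(f{\left(-13 \right)} - 346\right)^{2} = \left(\left(-8 - -13\right) - 346\right)^{2} = \left(\left(-8 + 13\right) - 346\right)^{2} = \left(5 - 346\right)^{2} = \left(-341\right)^{2} = 116281$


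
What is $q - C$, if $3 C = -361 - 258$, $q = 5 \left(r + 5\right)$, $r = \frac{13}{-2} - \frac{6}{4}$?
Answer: $\frac{574}{3} \approx 191.33$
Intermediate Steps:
$r = -8$ ($r = 13 \left(- \frac{1}{2}\right) - \frac{3}{2} = - \frac{13}{2} - \frac{3}{2} = -8$)
$q = -15$ ($q = 5 \left(-8 + 5\right) = 5 \left(-3\right) = -15$)
$C = - \frac{619}{3}$ ($C = \frac{-361 - 258}{3} = \frac{1}{3} \left(-619\right) = - \frac{619}{3} \approx -206.33$)
$q - C = -15 - - \frac{619}{3} = -15 + \frac{619}{3} = \frac{574}{3}$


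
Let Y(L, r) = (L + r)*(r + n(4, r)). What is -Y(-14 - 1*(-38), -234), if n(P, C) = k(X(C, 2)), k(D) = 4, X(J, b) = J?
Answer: -48300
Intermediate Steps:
n(P, C) = 4
Y(L, r) = (4 + r)*(L + r) (Y(L, r) = (L + r)*(r + 4) = (L + r)*(4 + r) = (4 + r)*(L + r))
-Y(-14 - 1*(-38), -234) = -((-234)² + 4*(-14 - 1*(-38)) + 4*(-234) + (-14 - 1*(-38))*(-234)) = -(54756 + 4*(-14 + 38) - 936 + (-14 + 38)*(-234)) = -(54756 + 4*24 - 936 + 24*(-234)) = -(54756 + 96 - 936 - 5616) = -1*48300 = -48300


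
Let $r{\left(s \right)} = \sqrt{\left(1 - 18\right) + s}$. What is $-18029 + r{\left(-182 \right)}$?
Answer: $-18029 + i \sqrt{199} \approx -18029.0 + 14.107 i$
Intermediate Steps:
$r{\left(s \right)} = \sqrt{-17 + s}$ ($r{\left(s \right)} = \sqrt{\left(1 - 18\right) + s} = \sqrt{-17 + s}$)
$-18029 + r{\left(-182 \right)} = -18029 + \sqrt{-17 - 182} = -18029 + \sqrt{-199} = -18029 + i \sqrt{199}$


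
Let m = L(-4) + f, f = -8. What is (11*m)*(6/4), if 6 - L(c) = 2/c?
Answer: -99/4 ≈ -24.750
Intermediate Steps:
L(c) = 6 - 2/c
m = -3/2 (m = (6 - 2/(-4)) - 8 = (6 - 2*(-¼)) - 8 = (6 + ½) - 8 = 13/2 - 8 = -3/2 ≈ -1.5000)
(11*m)*(6/4) = (11*(-3/2))*(6/4) = -99/4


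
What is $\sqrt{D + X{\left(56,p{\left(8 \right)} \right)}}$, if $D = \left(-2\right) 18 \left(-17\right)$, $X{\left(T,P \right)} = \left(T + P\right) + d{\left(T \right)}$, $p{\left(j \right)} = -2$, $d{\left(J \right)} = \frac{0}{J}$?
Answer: $3 \sqrt{74} \approx 25.807$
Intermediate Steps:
$d{\left(J \right)} = 0$
$X{\left(T,P \right)} = P + T$ ($X{\left(T,P \right)} = \left(T + P\right) + 0 = \left(P + T\right) + 0 = P + T$)
$D = 612$ ($D = \left(-36\right) \left(-17\right) = 612$)
$\sqrt{D + X{\left(56,p{\left(8 \right)} \right)}} = \sqrt{612 + \left(-2 + 56\right)} = \sqrt{612 + 54} = \sqrt{666} = 3 \sqrt{74}$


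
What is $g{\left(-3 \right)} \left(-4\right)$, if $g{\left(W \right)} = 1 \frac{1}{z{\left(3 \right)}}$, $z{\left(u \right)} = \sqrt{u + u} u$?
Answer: $- \frac{2 \sqrt{6}}{9} \approx -0.54433$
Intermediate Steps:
$z{\left(u \right)} = \sqrt{2} u^{\frac{3}{2}}$ ($z{\left(u \right)} = \sqrt{2 u} u = \sqrt{2} \sqrt{u} u = \sqrt{2} u^{\frac{3}{2}}$)
$g{\left(W \right)} = \frac{\sqrt{6}}{18}$ ($g{\left(W \right)} = 1 \frac{1}{\sqrt{2} \cdot 3^{\frac{3}{2}}} = 1 \frac{1}{\sqrt{2} \cdot 3 \sqrt{3}} = 1 \frac{1}{3 \sqrt{6}} = 1 \frac{\sqrt{6}}{18} = \frac{\sqrt{6}}{18}$)
$g{\left(-3 \right)} \left(-4\right) = \frac{\sqrt{6}}{18} \left(-4\right) = - \frac{2 \sqrt{6}}{9}$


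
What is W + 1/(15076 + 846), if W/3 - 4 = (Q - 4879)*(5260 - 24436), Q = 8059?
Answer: -2912755203815/15922 ≈ -1.8294e+8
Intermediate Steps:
W = -182939028 (W = 12 + 3*((8059 - 4879)*(5260 - 24436)) = 12 + 3*(3180*(-19176)) = 12 + 3*(-60979680) = 12 - 182939040 = -182939028)
W + 1/(15076 + 846) = -182939028 + 1/(15076 + 846) = -182939028 + 1/15922 = -2912755203815/15922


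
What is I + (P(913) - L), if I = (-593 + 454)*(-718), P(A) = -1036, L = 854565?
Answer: -755799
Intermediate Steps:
I = 99802 (I = -139*(-718) = 99802)
I + (P(913) - L) = 99802 + (-1036 - 1*854565) = 99802 + (-1036 - 854565) = 99802 - 855601 = -755799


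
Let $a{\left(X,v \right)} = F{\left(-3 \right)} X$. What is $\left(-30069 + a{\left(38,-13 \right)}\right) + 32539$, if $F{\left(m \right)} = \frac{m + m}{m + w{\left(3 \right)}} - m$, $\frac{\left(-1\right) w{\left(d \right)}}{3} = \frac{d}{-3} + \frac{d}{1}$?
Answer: $\frac{7828}{3} \approx 2609.3$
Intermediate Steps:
$w{\left(d \right)} = - 2 d$ ($w{\left(d \right)} = - 3 \left(\frac{d}{-3} + \frac{d}{1}\right) = - 3 \left(d \left(- \frac{1}{3}\right) + d 1\right) = - 3 \left(- \frac{d}{3} + d\right) = - 3 \frac{2 d}{3} = - 2 d$)
$F{\left(m \right)} = - m + \frac{2 m}{-6 + m}$ ($F{\left(m \right)} = \frac{m + m}{m - 6} - m = \frac{2 m}{m - 6} - m = \frac{2 m}{-6 + m} - m = - m + \frac{2 m}{-6 + m}$)
$a{\left(X,v \right)} = \frac{11 X}{3}$ ($a{\left(X,v \right)} = - \frac{3 \left(8 - -3\right)}{-6 - 3} X = - \frac{3 \left(8 + 3\right)}{-9} X = \left(-3\right) \left(- \frac{1}{9}\right) 11 X = \frac{11 X}{3}$)
$\left(-30069 + a{\left(38,-13 \right)}\right) + 32539 = \left(-30069 + \frac{11}{3} \cdot 38\right) + 32539 = \left(-30069 + \frac{418}{3}\right) + 32539 = - \frac{89789}{3} + 32539 = \frac{7828}{3}$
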